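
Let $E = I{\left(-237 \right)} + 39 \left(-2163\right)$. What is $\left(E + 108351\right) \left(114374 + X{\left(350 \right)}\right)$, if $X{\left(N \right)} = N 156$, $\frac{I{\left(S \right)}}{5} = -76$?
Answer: $3990152036$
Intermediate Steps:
$I{\left(S \right)} = -380$ ($I{\left(S \right)} = 5 \left(-76\right) = -380$)
$X{\left(N \right)} = 156 N$
$E = -84737$ ($E = -380 + 39 \left(-2163\right) = -380 - 84357 = -84737$)
$\left(E + 108351\right) \left(114374 + X{\left(350 \right)}\right) = \left(-84737 + 108351\right) \left(114374 + 156 \cdot 350\right) = 23614 \left(114374 + 54600\right) = 23614 \cdot 168974 = 3990152036$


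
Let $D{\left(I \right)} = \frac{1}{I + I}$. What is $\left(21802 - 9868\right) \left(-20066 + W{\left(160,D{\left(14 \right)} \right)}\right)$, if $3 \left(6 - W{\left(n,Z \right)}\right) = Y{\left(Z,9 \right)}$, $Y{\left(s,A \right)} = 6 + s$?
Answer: $- \frac{3351880701}{14} \approx -2.3942 \cdot 10^{8}$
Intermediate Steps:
$D{\left(I \right)} = \frac{1}{2 I}$
$W{\left(n,Z \right)} = 4 - \frac{Z}{3}$ ($W{\left(n,Z \right)} = 6 - \frac{6 + Z}{3} = 6 - \left(2 + \frac{Z}{3}\right) = 4 - \frac{Z}{3}$)
$\left(21802 - 9868\right) \left(-20066 + W{\left(160,D{\left(14 \right)} \right)}\right) = \left(21802 - 9868\right) \left(-20066 + \left(4 - \frac{\frac{1}{2} \cdot \frac{1}{14}}{3}\right)\right) = 11934 \left(-20066 + \left(4 - \frac{\frac{1}{2} \cdot \frac{1}{14}}{3}\right)\right) = 11934 \left(-20066 + \left(4 - \frac{1}{84}\right)\right) = 11934 \left(-20066 + \frac{335}{84}\right) = 11934 \left(- \frac{1685209}{84}\right) = - \frac{3351880701}{14}$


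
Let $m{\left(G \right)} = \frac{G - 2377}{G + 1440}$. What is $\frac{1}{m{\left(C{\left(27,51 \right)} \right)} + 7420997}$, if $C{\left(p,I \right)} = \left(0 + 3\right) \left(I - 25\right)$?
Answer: $\frac{138}{1024097377} \approx 1.3475 \cdot 10^{-7}$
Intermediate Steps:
$C{\left(p,I \right)} = -75 + 3 I$ ($C{\left(p,I \right)} = 3 \left(-25 + I\right) = -75 + 3 I$)
$m{\left(G \right)} = \frac{-2377 + G}{1440 + G}$
$\frac{1}{m{\left(C{\left(27,51 \right)} \right)} + 7420997} = \frac{1}{\frac{-2377 + \left(-75 + 3 \cdot 51\right)}{1440 + \left(-75 + 3 \cdot 51\right)} + 7420997} = \frac{1}{\frac{-2377 + \left(-75 + 153\right)}{1440 + \left(-75 + 153\right)} + 7420997} = \frac{1}{\frac{-2377 + 78}{1440 + 78} + 7420997} = \frac{1}{\frac{1}{1518} \left(-2299\right) + 7420997} = \frac{1}{- \frac{209}{138} + 7420997} = \frac{1}{\frac{1024097377}{138}} = \frac{138}{1024097377}$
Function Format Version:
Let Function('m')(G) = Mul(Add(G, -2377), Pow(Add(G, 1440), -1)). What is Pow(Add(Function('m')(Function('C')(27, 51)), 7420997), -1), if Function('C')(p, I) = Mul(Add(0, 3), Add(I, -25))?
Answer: Rational(138, 1024097377) ≈ 1.3475e-7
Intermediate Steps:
Function('C')(p, I) = Add(-75, Mul(3, I)) (Function('C')(p, I) = Mul(3, Add(-25, I)) = Add(-75, Mul(3, I)))
Function('m')(G) = Mul(Pow(Add(1440, G), -1), Add(-2377, G)) (Function('m')(G) = Mul(Add(-2377, G), Pow(Add(1440, G), -1)) = Mul(Pow(Add(1440, G), -1), Add(-2377, G)))
Pow(Add(Function('m')(Function('C')(27, 51)), 7420997), -1) = Pow(Add(Mul(Pow(Add(1440, Add(-75, Mul(3, 51))), -1), Add(-2377, Add(-75, Mul(3, 51)))), 7420997), -1) = Pow(Add(Mul(Pow(Add(1440, Add(-75, 153)), -1), Add(-2377, Add(-75, 153))), 7420997), -1) = Pow(Add(Mul(Pow(Add(1440, 78), -1), Add(-2377, 78)), 7420997), -1) = Pow(Add(Mul(Pow(1518, -1), -2299), 7420997), -1) = Pow(Add(Mul(Rational(1, 1518), -2299), 7420997), -1) = Pow(Add(Rational(-209, 138), 7420997), -1) = Pow(Rational(1024097377, 138), -1) = Rational(138, 1024097377)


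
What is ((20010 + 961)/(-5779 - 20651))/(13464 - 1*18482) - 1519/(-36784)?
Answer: 50557474081/1219626305040 ≈ 0.041453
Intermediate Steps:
((20010 + 961)/(-5779 - 20651))/(13464 - 1*18482) - 1519/(-36784) = (20971/(-26430))/(13464 - 18482) - 1519*(-1/36784) = (20971*(-1/26430))/(-5018) + 1519/36784 = -20971/26430*(-1/5018) + 1519/36784 = 20971/132625740 + 1519/36784 = 50557474081/1219626305040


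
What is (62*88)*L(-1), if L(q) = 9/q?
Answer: -49104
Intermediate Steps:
(62*88)*L(-1) = (62*88)*(9/(-1)) = 5456*(9*(-1)) = 5456*(-9) = -49104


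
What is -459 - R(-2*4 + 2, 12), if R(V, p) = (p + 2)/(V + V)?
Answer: -2747/6 ≈ -457.83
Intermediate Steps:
R(V, p) = (2 + p)/(2*V) (R(V, p) = (2 + p)/((2*V)) = (2 + p)*(1/(2*V)) = (2 + p)/(2*V))
-459 - R(-2*4 + 2, 12) = -459 - (2 + 12)/(2*(-2*4 + 2)) = -459 - 14/(2*(-8 + 2)) = -459 - 14/(2*(-6)) = -459 - (-1)*14/(2*6) = -459 - 1*(-7/6) = -459 + 7/6 = -2747/6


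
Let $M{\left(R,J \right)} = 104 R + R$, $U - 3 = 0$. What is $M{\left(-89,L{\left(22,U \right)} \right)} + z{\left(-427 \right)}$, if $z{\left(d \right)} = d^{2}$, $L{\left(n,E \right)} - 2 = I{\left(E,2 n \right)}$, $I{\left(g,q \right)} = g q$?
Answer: $172984$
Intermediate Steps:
$U = 3$ ($U = 3 + 0 = 3$)
$L{\left(n,E \right)} = 2 + 2 E n$ ($L{\left(n,E \right)} = 2 + E 2 n = 2 + 2 E n$)
$M{\left(R,J \right)} = 105 R$
$M{\left(-89,L{\left(22,U \right)} \right)} + z{\left(-427 \right)} = 105 \left(-89\right) + \left(-427\right)^{2} = -9345 + 182329 = 172984$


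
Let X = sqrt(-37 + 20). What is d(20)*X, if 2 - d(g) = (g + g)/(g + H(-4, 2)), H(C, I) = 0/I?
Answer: 0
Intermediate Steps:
H(C, I) = 0
d(g) = 0 (d(g) = 2 - (g + g)/(g + 0) = 2 - 2*g/g = 2 - 1*2 = 2 - 2 = 0)
X = I*sqrt(17) (X = sqrt(-17) = I*sqrt(17) ≈ 4.1231*I)
d(20)*X = 0*(I*sqrt(17)) = 0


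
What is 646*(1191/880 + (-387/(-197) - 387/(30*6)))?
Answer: 65395549/86680 ≈ 754.45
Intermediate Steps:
646*(1191/880 + (-387/(-197) - 387/(30*6))) = 646*(1191*(1/880) + (-387*(-1/197) - 387/180)) = 646*(1191/880 + (387/197 - 387*1/180)) = 646*(1191/880 + (387/197 - 43/20)) = 646*(1191/880 - 731/3940) = 646*(202463/173360) = 65395549/86680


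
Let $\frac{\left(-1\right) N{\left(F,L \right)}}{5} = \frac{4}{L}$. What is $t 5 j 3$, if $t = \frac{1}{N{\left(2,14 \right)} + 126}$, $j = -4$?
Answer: $- \frac{105}{218} \approx -0.48165$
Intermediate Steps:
$N{\left(F,L \right)} = - \frac{20}{L}$ ($N{\left(F,L \right)} = - 5 \frac{4}{L} = - \frac{20}{L}$)
$t = \frac{7}{872}$ ($t = \frac{1}{- \frac{20}{14} + 126} = \frac{1}{\left(-20\right) \frac{1}{14} + 126} = \frac{1}{- \frac{10}{7} + 126} = \frac{1}{\frac{872}{7}} = \frac{7}{872} \approx 0.0080275$)
$t 5 j 3 = \frac{7 \cdot 5 \left(-4\right) 3}{872} = \frac{7 \left(\left(-20\right) 3\right)}{872} = \frac{7}{872} \left(-60\right) = - \frac{105}{218}$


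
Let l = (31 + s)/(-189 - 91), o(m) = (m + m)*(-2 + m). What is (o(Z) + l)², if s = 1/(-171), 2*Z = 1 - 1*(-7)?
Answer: 1446965521/5731236 ≈ 252.47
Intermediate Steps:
Z = 4 (Z = (1 - 1*(-7))/2 = (1 + 7)/2 = (½)*8 = 4)
s = -1/171 ≈ -0.0058480
o(m) = 2*m*(-2 + m) (o(m) = (2*m)*(-2 + m) = 2*m*(-2 + m))
l = -265/2394 (l = (31 - 1/171)/(-189 - 91) = (5300/171)/(-280) = (5300/171)*(-1/280) = -265/2394 ≈ -0.11069)
(o(Z) + l)² = (2*4*(-2 + 4) - 265/2394)² = (2*4*2 - 265/2394)² = (16 - 265/2394)² = (38039/2394)² = 1446965521/5731236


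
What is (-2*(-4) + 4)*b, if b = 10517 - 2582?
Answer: 95220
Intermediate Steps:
b = 7935
(-2*(-4) + 4)*b = (-2*(-4) + 4)*7935 = (8 + 4)*7935 = 12*7935 = 95220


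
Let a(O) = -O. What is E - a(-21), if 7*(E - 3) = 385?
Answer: 37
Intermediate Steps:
E = 58 (E = 3 + (⅐)*385 = 3 + 55 = 58)
E - a(-21) = 58 - (-1)*(-21) = 58 - 1*21 = 58 - 21 = 37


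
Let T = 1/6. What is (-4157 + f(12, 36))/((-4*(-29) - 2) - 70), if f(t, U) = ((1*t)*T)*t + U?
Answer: -4097/44 ≈ -93.114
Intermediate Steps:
T = ⅙ ≈ 0.16667
f(t, U) = U + t²/6 (f(t, U) = ((1*t)*(⅙))*t + U = (t*(⅙))*t + U = (t/6)*t + U = t²/6 + U = U + t²/6)
(-4157 + f(12, 36))/((-4*(-29) - 2) - 70) = (-4157 + (36 + (⅙)*12²))/((-4*(-29) - 2) - 70) = (-4157 + (36 + (⅙)*144))/((116 - 2) - 70) = (-4157 + (36 + 24))/(114 - 70) = (-4157 + 60)/44 = -4097*1/44 = -4097/44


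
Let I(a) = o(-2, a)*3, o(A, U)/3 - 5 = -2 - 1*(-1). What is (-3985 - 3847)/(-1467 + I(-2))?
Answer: 7832/1431 ≈ 5.4731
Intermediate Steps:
o(A, U) = 12 (o(A, U) = 15 + 3*(-2 - 1*(-1)) = 15 + 3*(-2 + 1) = 15 + 3*(-1) = 15 - 3 = 12)
I(a) = 36 (I(a) = 12*3 = 36)
(-3985 - 3847)/(-1467 + I(-2)) = (-3985 - 3847)/(-1467 + 36) = -7832/(-1431) = -7832*(-1/1431) = 7832/1431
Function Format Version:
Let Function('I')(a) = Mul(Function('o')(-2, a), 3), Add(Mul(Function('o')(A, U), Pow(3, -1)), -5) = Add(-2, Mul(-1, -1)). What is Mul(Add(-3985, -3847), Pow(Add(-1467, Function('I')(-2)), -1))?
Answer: Rational(7832, 1431) ≈ 5.4731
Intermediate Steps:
Function('o')(A, U) = 12 (Function('o')(A, U) = Add(15, Mul(3, Add(-2, Mul(-1, -1)))) = Add(15, Mul(3, Add(-2, 1))) = Add(15, Mul(3, -1)) = Add(15, -3) = 12)
Function('I')(a) = 36 (Function('I')(a) = Mul(12, 3) = 36)
Mul(Add(-3985, -3847), Pow(Add(-1467, Function('I')(-2)), -1)) = Mul(Add(-3985, -3847), Pow(Add(-1467, 36), -1)) = Mul(-7832, Pow(-1431, -1)) = Mul(-7832, Rational(-1, 1431)) = Rational(7832, 1431)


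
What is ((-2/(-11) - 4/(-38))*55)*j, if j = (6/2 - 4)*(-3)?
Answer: 900/19 ≈ 47.368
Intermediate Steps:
j = 3 (j = (6*(1/2) - 4)*(-3) = (3 - 4)*(-3) = -1*(-3) = 3)
((-2/(-11) - 4/(-38))*55)*j = ((-2/(-11) - 4/(-38))*55)*3 = ((-2*(-1/11) - 4*(-1/38))*55)*3 = ((2/11 + 2/19)*55)*3 = ((60/209)*55)*3 = (300/19)*3 = 900/19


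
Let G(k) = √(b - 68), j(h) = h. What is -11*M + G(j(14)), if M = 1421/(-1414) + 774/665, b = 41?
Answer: -234883/134330 + 3*I*√3 ≈ -1.7486 + 5.1962*I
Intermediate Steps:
M = 21353/134330 (M = 1421*(-1/1414) + 774*(1/665) = -203/202 + 774/665 = 21353/134330 ≈ 0.15896)
G(k) = 3*I*√3 (G(k) = √(41 - 68) = √(-27) = 3*I*√3)
-11*M + G(j(14)) = -11*21353/134330 + 3*I*√3 = -234883/134330 + 3*I*√3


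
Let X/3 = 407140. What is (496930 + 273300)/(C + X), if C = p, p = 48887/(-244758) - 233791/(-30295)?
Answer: 300590106143700/476674535016427 ≈ 0.63060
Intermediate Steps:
X = 1221420 (X = 3*407140 = 1221420)
p = 2933746627/390260190 (p = 48887*(-1/244758) - 233791*(-1/30295) = -2573/12882 + 233791/30295 = 2933746627/390260190 ≈ 7.5174)
C = 2933746627/390260190 ≈ 7.5174
(496930 + 273300)/(C + X) = (496930 + 273300)/(2933746627/390260190 + 1221420) = 770230/(476674535016427/390260190) = 770230*(390260190/476674535016427) = 300590106143700/476674535016427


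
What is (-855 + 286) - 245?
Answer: -814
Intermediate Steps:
(-855 + 286) - 245 = -569 - 245 = -814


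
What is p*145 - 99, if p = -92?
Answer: -13439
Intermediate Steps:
p*145 - 99 = -92*145 - 99 = -13340 - 99 = -13439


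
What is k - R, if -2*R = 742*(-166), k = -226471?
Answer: -288057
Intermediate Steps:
R = 61586 (R = -371*(-166) = -½*(-123172) = 61586)
k - R = -226471 - 1*61586 = -226471 - 61586 = -288057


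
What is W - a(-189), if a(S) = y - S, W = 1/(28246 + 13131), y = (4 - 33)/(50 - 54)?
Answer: -32480941/165508 ≈ -196.25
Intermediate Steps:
y = 29/4 (y = -29/(-4) = -29*(-¼) = 29/4 ≈ 7.2500)
W = 1/41377 ≈ 2.4168e-5
a(S) = 29/4 - S
W - a(-189) = 1/41377 - (29/4 - 1*(-189)) = 1/41377 - (29/4 + 189) = 1/41377 - 1*785/4 = 1/41377 - 785/4 = -32480941/165508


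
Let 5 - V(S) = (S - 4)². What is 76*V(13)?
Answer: -5776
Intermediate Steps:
V(S) = 5 - (-4 + S)² (V(S) = 5 - (S - 4)² = 5 - (-4 + S)²)
76*V(13) = 76*(5 - (-4 + 13)²) = 76*(5 - 1*9²) = 76*(5 - 1*81) = 76*(5 - 81) = 76*(-76) = -5776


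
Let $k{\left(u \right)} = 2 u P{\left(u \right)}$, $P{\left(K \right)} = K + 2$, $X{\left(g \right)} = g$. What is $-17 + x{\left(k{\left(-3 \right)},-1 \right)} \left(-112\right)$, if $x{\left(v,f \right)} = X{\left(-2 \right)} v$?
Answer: $1327$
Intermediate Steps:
$P{\left(K \right)} = 2 + K$
$k{\left(u \right)} = 2 u \left(2 + u\right)$
$x{\left(v,f \right)} = - 2 v$
$-17 + x{\left(k{\left(-3 \right)},-1 \right)} \left(-112\right) = -17 + - 2 \cdot 2 \left(-3\right) \left(2 - 3\right) \left(-112\right) = -17 + - 2 \cdot 2 \left(-3\right) \left(-1\right) \left(-112\right) = -17 + \left(-2\right) 6 \left(-112\right) = -17 - -1344 = -17 + 1344 = 1327$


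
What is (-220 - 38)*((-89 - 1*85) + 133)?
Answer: 10578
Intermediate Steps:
(-220 - 38)*((-89 - 1*85) + 133) = -258*((-89 - 85) + 133) = -258*(-174 + 133) = -258*(-41) = 10578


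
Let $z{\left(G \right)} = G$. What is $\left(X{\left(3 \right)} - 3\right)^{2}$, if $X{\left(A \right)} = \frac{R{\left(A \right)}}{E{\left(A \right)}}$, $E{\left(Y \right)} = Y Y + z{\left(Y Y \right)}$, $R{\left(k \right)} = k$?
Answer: $\frac{289}{36} \approx 8.0278$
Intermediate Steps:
$E{\left(Y \right)} = 2 Y^{2}$ ($E{\left(Y \right)} = Y Y + Y Y = Y^{2} + Y^{2} = 2 Y^{2}$)
$X{\left(A \right)} = \frac{1}{2 A}$ ($X{\left(A \right)} = \frac{A}{2 A^{2}} = A \frac{1}{2 A^{2}} = \frac{1}{2 A}$)
$\left(X{\left(3 \right)} - 3\right)^{2} = \left(\frac{1}{2 \cdot 3} - 3\right)^{2} = \left(\frac{1}{2} \cdot \frac{1}{3} - 3\right)^{2} = \left(\frac{1}{6} - 3\right)^{2} = \left(- \frac{17}{6}\right)^{2} = \frac{289}{36}$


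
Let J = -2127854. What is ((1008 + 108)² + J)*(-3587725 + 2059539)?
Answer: 1348468270028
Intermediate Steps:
((1008 + 108)² + J)*(-3587725 + 2059539) = ((1008 + 108)² - 2127854)*(-3587725 + 2059539) = (1116² - 2127854)*(-1528186) = (1245456 - 2127854)*(-1528186) = -882398*(-1528186) = 1348468270028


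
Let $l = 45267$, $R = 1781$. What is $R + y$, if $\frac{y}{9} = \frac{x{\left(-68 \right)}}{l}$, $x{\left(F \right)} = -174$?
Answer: $\frac{26872987}{15089} \approx 1781.0$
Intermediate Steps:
$y = - \frac{522}{15089}$ ($y = 9 \left(- \frac{174}{45267}\right) = 9 \left(\left(-174\right) \frac{1}{45267}\right) = 9 \left(- \frac{58}{15089}\right) = - \frac{522}{15089} \approx -0.034595$)
$R + y = 1781 - \frac{522}{15089} = \frac{26872987}{15089}$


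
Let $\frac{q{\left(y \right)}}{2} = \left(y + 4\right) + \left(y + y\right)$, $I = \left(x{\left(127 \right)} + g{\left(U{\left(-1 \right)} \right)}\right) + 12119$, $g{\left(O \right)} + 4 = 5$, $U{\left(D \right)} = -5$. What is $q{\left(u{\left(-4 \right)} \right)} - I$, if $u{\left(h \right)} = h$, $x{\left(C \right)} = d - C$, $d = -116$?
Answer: $-11893$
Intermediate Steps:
$g{\left(O \right)} = 1$ ($g{\left(O \right)} = -4 + 5 = 1$)
$x{\left(C \right)} = -116 - C$
$I = 11877$ ($I = \left(\left(-116 - 127\right) + 1\right) + 12119 = \left(-243 + 1\right) + 12119 = -242 + 12119 = 11877$)
$q{\left(y \right)} = 8 + 6 y$ ($q{\left(y \right)} = 2 \left(\left(y + 4\right) + \left(y + y\right)\right) = 2 \left(\left(4 + y\right) + 2 y\right) = 2 \left(4 + 3 y\right) = 8 + 6 y$)
$q{\left(u{\left(-4 \right)} \right)} - I = \left(8 + 6 \left(-4\right)\right) - 11877 = \left(8 - 24\right) - 11877 = -16 - 11877 = -11893$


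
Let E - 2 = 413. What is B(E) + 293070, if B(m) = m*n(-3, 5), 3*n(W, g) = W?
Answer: 292655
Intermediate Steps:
E = 415 (E = 2 + 413 = 415)
n(W, g) = W/3
B(m) = -m (B(m) = m*((⅓)*(-3)) = m*(-1) = -m)
B(E) + 293070 = -1*415 + 293070 = -415 + 293070 = 292655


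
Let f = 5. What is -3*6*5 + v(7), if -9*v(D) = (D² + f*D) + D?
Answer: -901/9 ≈ -100.11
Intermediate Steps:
v(D) = -2*D/3 - D²/9 (v(D) = -((D² + 5*D) + D)/9 = -(D² + 6*D)/9 = -2*D/3 - D²/9)
-3*6*5 + v(7) = -3*6*5 - ⅑*7*(6 + 7) = -18*5 - ⅑*7*13 = -90 - 91/9 = -901/9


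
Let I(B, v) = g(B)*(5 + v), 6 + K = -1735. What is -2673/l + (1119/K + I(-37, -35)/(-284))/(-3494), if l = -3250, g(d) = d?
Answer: 1156288610907/1403664710500 ≈ 0.82376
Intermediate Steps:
K = -1741 (K = -6 - 1735 = -1741)
I(B, v) = B*(5 + v)
-2673/l + (1119/K + I(-37, -35)/(-284))/(-3494) = -2673/(-3250) + (1119/(-1741) - 37*(5 - 35)/(-284))/(-3494) = -2673*(-1/3250) + (1119*(-1/1741) - 37*(-30)*(-1/284))*(-1/3494) = 2673/3250 + (-1119/1741 + 1110*(-1/284))*(-1/3494) = 2673/3250 + (-1119/1741 - 555/142)*(-1/3494) = 2673/3250 - 1125153/247222*(-1/3494) = 2673/3250 + 1125153/863793668 = 1156288610907/1403664710500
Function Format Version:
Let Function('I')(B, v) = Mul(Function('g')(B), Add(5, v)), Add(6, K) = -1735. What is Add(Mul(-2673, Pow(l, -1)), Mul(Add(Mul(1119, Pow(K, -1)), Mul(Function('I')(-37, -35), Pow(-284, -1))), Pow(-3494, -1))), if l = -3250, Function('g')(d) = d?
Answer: Rational(1156288610907, 1403664710500) ≈ 0.82376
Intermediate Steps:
K = -1741 (K = Add(-6, -1735) = -1741)
Function('I')(B, v) = Mul(B, Add(5, v))
Add(Mul(-2673, Pow(l, -1)), Mul(Add(Mul(1119, Pow(K, -1)), Mul(Function('I')(-37, -35), Pow(-284, -1))), Pow(-3494, -1))) = Add(Mul(-2673, Pow(-3250, -1)), Mul(Add(Mul(1119, Pow(-1741, -1)), Mul(Mul(-37, Add(5, -35)), Pow(-284, -1))), Pow(-3494, -1))) = Add(Mul(-2673, Rational(-1, 3250)), Mul(Add(Mul(1119, Rational(-1, 1741)), Mul(Mul(-37, -30), Rational(-1, 284))), Rational(-1, 3494))) = Add(Rational(2673, 3250), Mul(Add(Rational(-1119, 1741), Mul(1110, Rational(-1, 284))), Rational(-1, 3494))) = Add(Rational(2673, 3250), Mul(Add(Rational(-1119, 1741), Rational(-555, 142)), Rational(-1, 3494))) = Add(Rational(2673, 3250), Mul(Rational(-1125153, 247222), Rational(-1, 3494))) = Add(Rational(2673, 3250), Rational(1125153, 863793668)) = Rational(1156288610907, 1403664710500)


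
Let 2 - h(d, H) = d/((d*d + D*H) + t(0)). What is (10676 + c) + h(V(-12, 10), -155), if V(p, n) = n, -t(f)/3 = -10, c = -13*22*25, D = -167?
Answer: 18356182/5203 ≈ 3528.0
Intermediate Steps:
c = -7150 (c = -286*25 = -7150)
t(f) = 30 (t(f) = -3*(-10) = 30)
h(d, H) = 2 - d/(30 + d² - 167*H) (h(d, H) = 2 - d/((d*d - 167*H) + 30) = 2 - d/((d² - 167*H) + 30) = 2 - d/(30 + d² - 167*H))
(10676 + c) + h(V(-12, 10), -155) = (10676 - 7150) + (60 - 1*10 - 334*(-155) + 2*10²)/(30 + 10² - 167*(-155)) = 3526 + (60 - 10 + 51770 + 2*100)/(30 + 100 + 25885) = 3526 + (60 - 10 + 51770 + 200)/26015 = 3526 + (1/26015)*52020 = 3526 + 10404/5203 = 18356182/5203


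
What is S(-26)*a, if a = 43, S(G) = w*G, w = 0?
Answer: 0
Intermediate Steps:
S(G) = 0 (S(G) = 0*G = 0)
S(-26)*a = 0*43 = 0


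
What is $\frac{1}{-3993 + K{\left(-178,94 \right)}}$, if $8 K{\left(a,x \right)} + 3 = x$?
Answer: $- \frac{8}{31853} \approx -0.00025115$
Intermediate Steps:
$K{\left(a,x \right)} = - \frac{3}{8} + \frac{x}{8}$
$\frac{1}{-3993 + K{\left(-178,94 \right)}} = \frac{1}{-3993 + \left(- \frac{3}{8} + \frac{1}{8} \cdot 94\right)} = \frac{1}{-3993 + \left(- \frac{3}{8} + \frac{47}{4}\right)} = \frac{1}{-3993 + \frac{91}{8}} = \frac{1}{- \frac{31853}{8}} = - \frac{8}{31853}$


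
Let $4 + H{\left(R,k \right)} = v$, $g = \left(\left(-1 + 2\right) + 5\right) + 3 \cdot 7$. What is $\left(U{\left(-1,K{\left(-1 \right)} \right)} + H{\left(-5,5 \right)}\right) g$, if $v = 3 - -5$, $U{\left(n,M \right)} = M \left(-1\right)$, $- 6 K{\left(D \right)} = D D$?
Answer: $\frac{225}{2} \approx 112.5$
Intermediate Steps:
$K{\left(D \right)} = - \frac{D^{2}}{6}$ ($K{\left(D \right)} = - \frac{D D}{6} = - \frac{D^{2}}{6}$)
$U{\left(n,M \right)} = - M$
$g = 27$ ($g = \left(1 + 5\right) + 21 = 6 + 21 = 27$)
$v = 8$ ($v = 3 + 5 = 8$)
$H{\left(R,k \right)} = 4$ ($H{\left(R,k \right)} = -4 + 8 = 4$)
$\left(U{\left(-1,K{\left(-1 \right)} \right)} + H{\left(-5,5 \right)}\right) g = \left(- \frac{\left(-1\right) \left(-1\right)^{2}}{6} + 4\right) 27 = \left(- \frac{\left(-1\right) 1}{6} + 4\right) 27 = \left(\left(-1\right) \left(- \frac{1}{6}\right) + 4\right) 27 = \left(\frac{1}{6} + 4\right) 27 = \frac{25}{6} \cdot 27 = \frac{225}{2}$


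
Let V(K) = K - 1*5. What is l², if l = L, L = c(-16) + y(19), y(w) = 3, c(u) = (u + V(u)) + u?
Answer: 2500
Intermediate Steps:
V(K) = -5 + K (V(K) = K - 5 = -5 + K)
c(u) = -5 + 3*u (c(u) = (u + (-5 + u)) + u = (-5 + 2*u) + u = -5 + 3*u)
L = -50 (L = (-5 + 3*(-16)) + 3 = (-5 - 48) + 3 = -53 + 3 = -50)
l = -50
l² = (-50)² = 2500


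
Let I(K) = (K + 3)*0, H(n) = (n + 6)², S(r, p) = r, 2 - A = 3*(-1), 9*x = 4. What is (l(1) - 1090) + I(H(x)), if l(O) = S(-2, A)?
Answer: -1092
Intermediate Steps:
x = 4/9 (x = (⅑)*4 = 4/9 ≈ 0.44444)
A = 5 (A = 2 - 3*(-1) = 2 - 1*(-3) = 2 + 3 = 5)
H(n) = (6 + n)²
l(O) = -2
I(K) = 0 (I(K) = (3 + K)*0 = 0)
(l(1) - 1090) + I(H(x)) = (-2 - 1090) + 0 = -1092 + 0 = -1092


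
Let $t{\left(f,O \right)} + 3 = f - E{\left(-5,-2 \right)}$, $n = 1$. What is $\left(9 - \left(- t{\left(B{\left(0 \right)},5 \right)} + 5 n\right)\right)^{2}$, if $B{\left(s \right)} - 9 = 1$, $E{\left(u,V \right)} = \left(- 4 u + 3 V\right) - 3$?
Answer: $0$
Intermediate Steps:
$E{\left(u,V \right)} = -3 - 4 u + 3 V$
$B{\left(s \right)} = 10$ ($B{\left(s \right)} = 9 + 1 = 10$)
$t{\left(f,O \right)} = -14 + f$ ($t{\left(f,O \right)} = -3 - \left(-3 - 6 + 20 - f\right) = -3 + \left(f - \left(-3 + 20 - 6\right)\right) = -3 + \left(f - 11\right) = -3 + \left(-11 + f\right) = -14 + f$)
$\left(9 - \left(- t{\left(B{\left(0 \right)},5 \right)} + 5 n\right)\right)^{2} = \left(9 + \left(\left(-14 + 10\right) - 5\right)\right)^{2} = \left(9 - 9\right)^{2} = 0^{2} = 0$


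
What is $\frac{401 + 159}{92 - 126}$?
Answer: $- \frac{280}{17} \approx -16.471$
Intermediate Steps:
$\frac{401 + 159}{92 - 126} = \frac{560}{92 - 126} = \frac{560}{-34} = 560 \left(- \frac{1}{34}\right) = - \frac{280}{17}$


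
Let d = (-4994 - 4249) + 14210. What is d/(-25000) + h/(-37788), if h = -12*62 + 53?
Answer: -42604499/236175000 ≈ -0.18039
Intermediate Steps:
d = 4967 (d = -9243 + 14210 = 4967)
h = -691 (h = -744 + 53 = -691)
d/(-25000) + h/(-37788) = 4967/(-25000) - 691/(-37788) = 4967*(-1/25000) - 691*(-1/37788) = -4967/25000 + 691/37788 = -42604499/236175000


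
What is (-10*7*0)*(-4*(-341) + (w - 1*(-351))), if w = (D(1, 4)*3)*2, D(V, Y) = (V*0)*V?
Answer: 0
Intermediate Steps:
D(V, Y) = 0 (D(V, Y) = 0*V = 0)
w = 0 (w = (0*3)*2 = 0*2 = 0)
(-10*7*0)*(-4*(-341) + (w - 1*(-351))) = (-10*7*0)*(-4*(-341) + (0 - 1*(-351))) = (-70*0)*(1364 + (0 + 351)) = 0*(1364 + 351) = 0*1715 = 0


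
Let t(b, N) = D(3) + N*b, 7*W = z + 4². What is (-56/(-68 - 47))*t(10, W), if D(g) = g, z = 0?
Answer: 1448/115 ≈ 12.591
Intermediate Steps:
W = 16/7 (W = (0 + 4²)/7 = (0 + 16)/7 = (⅐)*16 = 16/7 ≈ 2.2857)
t(b, N) = 3 + N*b
(-56/(-68 - 47))*t(10, W) = (-56/(-68 - 47))*(3 + (16/7)*10) = (-56/(-115))*(3 + 160/7) = -56*(-1/115)*(181/7) = (56/115)*(181/7) = 1448/115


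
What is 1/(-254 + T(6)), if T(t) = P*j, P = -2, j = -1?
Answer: -1/252 ≈ -0.0039683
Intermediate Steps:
T(t) = 2 (T(t) = -2*(-1) = 2)
1/(-254 + T(6)) = 1/(-254 + 2) = 1/(-252) = -1/252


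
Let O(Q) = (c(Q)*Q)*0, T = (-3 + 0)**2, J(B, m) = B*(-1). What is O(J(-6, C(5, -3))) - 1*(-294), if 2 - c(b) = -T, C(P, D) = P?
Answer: 294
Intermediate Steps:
J(B, m) = -B
T = 9 (T = (-3)**2 = 9)
c(b) = 11 (c(b) = 2 - (-1)*9 = 2 - 1*(-9) = 2 + 9 = 11)
O(Q) = 0 (O(Q) = (11*Q)*0 = 0)
O(J(-6, C(5, -3))) - 1*(-294) = 0 - 1*(-294) = 0 + 294 = 294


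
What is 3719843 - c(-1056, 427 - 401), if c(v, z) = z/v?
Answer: 1964077117/528 ≈ 3.7198e+6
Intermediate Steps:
3719843 - c(-1056, 427 - 401) = 3719843 - (427 - 401)/(-1056) = 3719843 - 26*(-1)/1056 = 3719843 - 1*(-13/528) = 3719843 + 13/528 = 1964077117/528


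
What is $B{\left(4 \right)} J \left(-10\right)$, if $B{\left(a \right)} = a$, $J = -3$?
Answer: $120$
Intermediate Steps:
$B{\left(4 \right)} J \left(-10\right) = 4 \left(-3\right) \left(-10\right) = \left(-12\right) \left(-10\right) = 120$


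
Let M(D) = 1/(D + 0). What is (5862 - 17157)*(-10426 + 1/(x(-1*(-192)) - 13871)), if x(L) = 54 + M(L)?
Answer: 312405579329850/2652863 ≈ 1.1776e+8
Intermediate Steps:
M(D) = 1/D
x(L) = 54 + 1/L
(5862 - 17157)*(-10426 + 1/(x(-1*(-192)) - 13871)) = (5862 - 17157)*(-10426 + 1/((54 + 1/(-1*(-192))) - 13871)) = -11295*(-10426 + 1/((54 + 1/192) - 13871)) = -11295*(-10426 + 1/(10369/192 - 13871)) = -11295*(-10426 + 1/(-2652863/192)) = -11295*(-10426 - 192/2652863) = -11295*(-27658749830/2652863) = 312405579329850/2652863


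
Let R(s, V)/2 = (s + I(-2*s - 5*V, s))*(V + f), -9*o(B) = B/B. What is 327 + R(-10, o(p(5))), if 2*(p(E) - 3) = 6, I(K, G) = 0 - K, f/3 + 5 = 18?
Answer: -166013/81 ≈ -2049.5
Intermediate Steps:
f = 39 (f = -15 + 3*18 = -15 + 54 = 39)
I(K, G) = -K
p(E) = 6 (p(E) = 3 + (½)*6 = 3 + 3 = 6)
o(B) = -⅑ (o(B) = -B/(9*B) = -⅑*1 = -⅑)
R(s, V) = 2*(39 + V)*(3*s + 5*V) (R(s, V) = 2*((s - (-2*s - 5*V))*(V + 39)) = 2*((s - (-5*V - 2*s))*(39 + V)) = 2*((s + (2*s + 5*V))*(39 + V)) = 2*((3*s + 5*V)*(39 + V)) = 2*((39 + V)*(3*s + 5*V)) = 2*(39 + V)*(3*s + 5*V))
327 + R(-10, o(p(5))) = 327 + (10*(-⅑)² + 234*(-10) + 390*(-⅑) + 6*(-⅑)*(-10)) = 327 + (10*(1/81) - 2340 - 130/3 + 20/3) = 327 + (10/81 - 2340 - 130/3 + 20/3) = 327 - 192500/81 = -166013/81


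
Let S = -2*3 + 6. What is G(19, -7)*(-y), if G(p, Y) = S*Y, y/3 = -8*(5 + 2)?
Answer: 0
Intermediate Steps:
y = -168 (y = 3*(-8*(5 + 2)) = 3*(-8*7) = 3*(-56) = -168)
S = 0 (S = -6 + 6 = 0)
G(p, Y) = 0 (G(p, Y) = 0*Y = 0)
G(19, -7)*(-y) = 0*(-1*(-168)) = 0*168 = 0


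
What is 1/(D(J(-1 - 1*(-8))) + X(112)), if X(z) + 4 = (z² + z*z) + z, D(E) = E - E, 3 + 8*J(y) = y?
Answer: 1/25196 ≈ 3.9689e-5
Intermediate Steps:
J(y) = -3/8 + y/8
D(E) = 0
X(z) = -4 + z + 2*z² (X(z) = -4 + ((z² + z*z) + z) = -4 + ((z² + z²) + z) = -4 + (2*z² + z) = -4 + (z + 2*z²) = -4 + z + 2*z²)
1/(D(J(-1 - 1*(-8))) + X(112)) = 1/(0 + (-4 + 112 + 2*112²)) = 1/(0 + (-4 + 112 + 2*12544)) = 1/(0 + (-4 + 112 + 25088)) = 1/(0 + 25196) = 1/25196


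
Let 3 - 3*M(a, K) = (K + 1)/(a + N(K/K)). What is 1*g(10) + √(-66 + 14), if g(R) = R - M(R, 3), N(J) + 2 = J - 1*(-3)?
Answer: 82/9 + 2*I*√13 ≈ 9.1111 + 7.2111*I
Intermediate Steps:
N(J) = 1 + J (N(J) = -2 + (J - 1*(-3)) = -2 + (J + 3) = -2 + (3 + J) = 1 + J)
M(a, K) = 1 - (1 + K)/(3*(2 + a)) (M(a, K) = 1 - (K + 1)/(3*(a + (1 + K/K))) = 1 - (1 + K)/(3*(a + (1 + 1))) = 1 - (1 + K)/(3*(a + 2)) = 1 - (1 + K)/(3*(2 + a)))
g(R) = R - (2 + 3*R)/(3*(2 + R)) (g(R) = R - (5 - 1*3 + 3*R)/(3*(2 + R)) = R - (5 - 3 + 3*R)/(3*(2 + R)) = R - (2 + 3*R)/(3*(2 + R)))
1*g(10) + √(-66 + 14) = 1*((-⅔ + 10 + 10²)/(2 + 10)) + √(-66 + 14) = 1*((-⅔ + 10 + 100)/12) + √(-52) = 1*((1/12)*(328/3)) + 2*I*√13 = 1*(82/9) + 2*I*√13 = 82/9 + 2*I*√13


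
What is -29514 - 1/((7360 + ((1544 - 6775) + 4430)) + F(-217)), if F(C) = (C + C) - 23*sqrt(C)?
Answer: -158660594711/5375774 - 23*I*sqrt(217)/37630418 ≈ -29514.0 - 9.0036e-6*I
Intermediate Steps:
F(C) = -23*sqrt(C) + 2*C (F(C) = 2*C - 23*sqrt(C) = -23*sqrt(C) + 2*C)
-29514 - 1/((7360 + ((1544 - 6775) + 4430)) + F(-217)) = -29514 - 1/((7360 + ((1544 - 6775) + 4430)) + (-23*I*sqrt(217) + 2*(-217))) = -29514 - 1/((7360 + (-5231 + 4430)) + (-23*I*sqrt(217) - 434)) = -29514 - 1/((7360 - 801) + (-23*I*sqrt(217) - 434)) = -29514 - 1/(6559 + (-434 - 23*I*sqrt(217))) = -29514 - 1/(6125 - 23*I*sqrt(217))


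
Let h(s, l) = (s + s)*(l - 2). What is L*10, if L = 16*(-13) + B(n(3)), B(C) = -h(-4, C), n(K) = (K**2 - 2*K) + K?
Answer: -1760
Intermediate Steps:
n(K) = K**2 - K
h(s, l) = 2*s*(-2 + l) (h(s, l) = (2*s)*(-2 + l) = 2*s*(-2 + l))
B(C) = -16 + 8*C (B(C) = -2*(-4)*(-2 + C) = -(16 - 8*C) = -16 + 8*C)
L = -176 (L = 16*(-13) + (-16 + 8*(3*(-1 + 3))) = -208 + (-16 + 8*(3*2)) = -208 + (-16 + 8*6) = -208 + (-16 + 48) = -208 + 32 = -176)
L*10 = -176*10 = -1760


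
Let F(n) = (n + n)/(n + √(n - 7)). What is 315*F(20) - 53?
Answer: 25721/43 - 1400*√13/43 ≈ 480.77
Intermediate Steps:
F(n) = 2*n/(n + √(-7 + n)) (F(n) = (2*n)/(n + √(-7 + n)) = 2*n/(n + √(-7 + n)))
315*F(20) - 53 = 315*(2*20/(20 + √(-7 + 20))) - 53 = 315*(2*20/(20 + √13)) - 53 = 315*(40/(20 + √13)) - 53 = 12600/(20 + √13) - 53 = -53 + 12600/(20 + √13)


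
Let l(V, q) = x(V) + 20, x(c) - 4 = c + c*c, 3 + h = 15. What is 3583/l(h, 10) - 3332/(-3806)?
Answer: 7118329/342540 ≈ 20.781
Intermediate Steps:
h = 12 (h = -3 + 15 = 12)
x(c) = 4 + c + c² (x(c) = 4 + (c + c*c) = 4 + (c + c²) = 4 + c + c²)
l(V, q) = 24 + V + V² (l(V, q) = (4 + V + V²) + 20 = 24 + V + V²)
3583/l(h, 10) - 3332/(-3806) = 3583/(24 + 12 + 12²) - 3332/(-3806) = 3583/(24 + 12 + 144) - 3332*(-1/3806) = 3583/180 + 1666/1903 = 7118329/342540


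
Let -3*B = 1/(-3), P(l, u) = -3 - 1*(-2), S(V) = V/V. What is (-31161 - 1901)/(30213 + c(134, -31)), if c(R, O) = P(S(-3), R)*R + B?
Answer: -148779/135356 ≈ -1.0992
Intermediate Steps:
S(V) = 1
P(l, u) = -1 (P(l, u) = -3 + 2 = -1)
B = ⅑ (B = -⅓/(-3) = -⅓*(-⅓) = ⅑ ≈ 0.11111)
c(R, O) = ⅑ - R (c(R, O) = -R + ⅑ = ⅑ - R)
(-31161 - 1901)/(30213 + c(134, -31)) = (-31161 - 1901)/(30213 + (⅑ - 1*134)) = -33062/(30213 + (⅑ - 134)) = -33062/(30213 - 1205/9) = -33062/270712/9 = -33062*9/270712 = -148779/135356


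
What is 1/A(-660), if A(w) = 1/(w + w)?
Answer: -1320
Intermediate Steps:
A(w) = 1/(2*w)
1/A(-660) = 1/((½)/(-660)) = 1/((½)*(-1/660)) = 1/(-1/1320) = -1320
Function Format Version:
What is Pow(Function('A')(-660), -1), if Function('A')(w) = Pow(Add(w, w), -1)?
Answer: -1320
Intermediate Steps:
Function('A')(w) = Mul(Rational(1, 2), Pow(w, -1)) (Function('A')(w) = Pow(Mul(2, w), -1) = Mul(Rational(1, 2), Pow(w, -1)))
Pow(Function('A')(-660), -1) = Pow(Mul(Rational(1, 2), Pow(-660, -1)), -1) = Pow(Mul(Rational(1, 2), Rational(-1, 660)), -1) = Pow(Rational(-1, 1320), -1) = -1320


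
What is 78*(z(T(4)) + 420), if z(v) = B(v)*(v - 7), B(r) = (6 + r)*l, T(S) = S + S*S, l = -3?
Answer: -46332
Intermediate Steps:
T(S) = S + S²
B(r) = -18 - 3*r (B(r) = (6 + r)*(-3) = -18 - 3*r)
z(v) = (-18 - 3*v)*(-7 + v) (z(v) = (-18 - 3*v)*(v - 7) = (-18 - 3*v)*(-7 + v))
78*(z(T(4)) + 420) = 78*((126 - 3*16*(1 + 4)² + 3*(4*(1 + 4))) + 420) = 78*((126 - 3*(4*5)² + 3*(4*5)) + 420) = 78*((126 - 3*20² + 3*20) + 420) = 78*((126 - 3*400 + 60) + 420) = 78*((126 - 1200 + 60) + 420) = 78*(-1014 + 420) = 78*(-594) = -46332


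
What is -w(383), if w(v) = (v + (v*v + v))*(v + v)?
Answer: -112950530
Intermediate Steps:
w(v) = 2*v*(v² + 2*v) (w(v) = (v + (v² + v))*(2*v) = (v + (v + v²))*(2*v) = (v² + 2*v)*(2*v) = 2*v*(v² + 2*v))
-w(383) = -2*383²*(2 + 383) = -2*146689*385 = -1*112950530 = -112950530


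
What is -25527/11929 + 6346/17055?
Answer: -359661551/203449095 ≈ -1.7678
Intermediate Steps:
-25527/11929 + 6346/17055 = -359661551/203449095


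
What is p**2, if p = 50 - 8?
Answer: 1764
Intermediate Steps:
p = 42
p**2 = 42**2 = 1764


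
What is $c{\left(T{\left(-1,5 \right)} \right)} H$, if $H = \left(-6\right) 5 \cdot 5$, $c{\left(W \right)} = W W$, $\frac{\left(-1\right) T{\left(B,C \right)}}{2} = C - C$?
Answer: $0$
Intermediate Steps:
$T{\left(B,C \right)} = 0$ ($T{\left(B,C \right)} = - 2 \left(C - C\right) = \left(-2\right) 0 = 0$)
$c{\left(W \right)} = W^{2}$
$H = -150$ ($H = \left(-30\right) 5 = -150$)
$c{\left(T{\left(-1,5 \right)} \right)} H = 0^{2} \left(-150\right) = 0 \left(-150\right) = 0$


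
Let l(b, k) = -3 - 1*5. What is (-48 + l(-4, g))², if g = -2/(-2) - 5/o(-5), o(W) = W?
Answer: 3136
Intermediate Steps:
g = 2 (g = -2/(-2) - 5/(-5) = -2*(-½) - 5*(-⅕) = 1 + 1 = 2)
l(b, k) = -8 (l(b, k) = -3 - 5 = -8)
(-48 + l(-4, g))² = (-48 - 8)² = (-56)² = 3136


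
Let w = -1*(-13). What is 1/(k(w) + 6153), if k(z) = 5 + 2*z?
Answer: 1/6184 ≈ 0.00016171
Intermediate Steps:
w = 13
1/(k(w) + 6153) = 1/((5 + 2*13) + 6153) = 1/((5 + 26) + 6153) = 1/(31 + 6153) = 1/6184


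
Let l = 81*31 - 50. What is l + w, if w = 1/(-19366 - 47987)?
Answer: 165755732/67353 ≈ 2461.0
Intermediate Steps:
l = 2461 (l = 2511 - 50 = 2461)
w = -1/67353 (w = 1/(-67353) = -1/67353 ≈ -1.4847e-5)
l + w = 2461 - 1/67353 = 165755732/67353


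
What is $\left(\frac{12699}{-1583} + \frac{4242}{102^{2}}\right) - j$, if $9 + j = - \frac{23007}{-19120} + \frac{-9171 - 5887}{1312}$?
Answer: $\frac{3136101372157}{268974906780} \approx 11.659$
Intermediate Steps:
$j = - \frac{3777287}{195980}$ ($j = -9 + \left(- \frac{23007}{-19120} + \frac{-9171 - 5887}{1312}\right) = -9 + \left(\left(-23007\right) \left(- \frac{1}{19120}\right) + \left(-9171 - 5887\right) \frac{1}{1312}\right) = -9 + \left(\frac{23007}{19120} - \frac{7529}{656}\right) = -9 - \frac{2013467}{195980} = - \frac{3777287}{195980} \approx -19.274$)
$\left(\frac{12699}{-1583} + \frac{4242}{102^{2}}\right) - j = \left(\frac{12699}{-1583} + \frac{4242}{102^{2}}\right) - - \frac{3777287}{195980} = \left(12699 \left(- \frac{1}{1583}\right) + \frac{4242}{10404}\right) + \frac{3777287}{195980} = \left(- \frac{12699}{1583} + 4242 \cdot \frac{1}{10404}\right) + \frac{3777287}{195980} = \left(- \frac{12699}{1583} + \frac{707}{1734}\right) + \frac{3777287}{195980} = - \frac{20900885}{2744922} + \frac{3777287}{195980} = \frac{3136101372157}{268974906780}$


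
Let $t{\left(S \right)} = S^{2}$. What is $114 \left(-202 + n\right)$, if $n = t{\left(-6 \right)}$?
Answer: $-18924$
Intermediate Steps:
$n = 36$ ($n = \left(-6\right)^{2} = 36$)
$114 \left(-202 + n\right) = 114 \left(-202 + 36\right) = 114 \left(-166\right) = -18924$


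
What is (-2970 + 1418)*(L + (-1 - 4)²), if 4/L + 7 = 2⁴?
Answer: -355408/9 ≈ -39490.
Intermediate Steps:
L = 4/9 (L = 4/(-7 + 2⁴) = 4/(-7 + 16) = 4/9 ≈ 0.44444)
(-2970 + 1418)*(L + (-1 - 4)²) = (-2970 + 1418)*(4/9 + (-1 - 4)²) = -1552*(4/9 + (-5)²) = -1552*(4/9 + 25) = -1552*229/9 = -355408/9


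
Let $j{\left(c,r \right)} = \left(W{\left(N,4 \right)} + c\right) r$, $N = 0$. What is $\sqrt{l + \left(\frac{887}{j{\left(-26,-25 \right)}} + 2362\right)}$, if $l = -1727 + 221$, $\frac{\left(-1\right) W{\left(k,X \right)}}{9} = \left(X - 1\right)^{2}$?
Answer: $\frac{\sqrt{245103509}}{535} \approx 29.263$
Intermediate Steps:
$W{\left(k,X \right)} = - 9 \left(-1 + X\right)^{2}$ ($W{\left(k,X \right)} = - 9 \left(X - 1\right)^{2} = - 9 \left(-1 + X\right)^{2}$)
$j{\left(c,r \right)} = r \left(-81 + c\right)$ ($j{\left(c,r \right)} = \left(- 9 \left(-1 + 4\right)^{2} + c\right) r = \left(- 9 \cdot 3^{2} + c\right) r = \left(\left(-9\right) 9 + c\right) r = \left(-81 + c\right) r = r \left(-81 + c\right)$)
$l = -1506$
$\sqrt{l + \left(\frac{887}{j{\left(-26,-25 \right)}} + 2362\right)} = \sqrt{-1506 + \left(\frac{887}{\left(-25\right) \left(-81 - 26\right)} + 2362\right)} = \sqrt{-1506 + \left(\frac{887}{\left(-25\right) \left(-107\right)} + 2362\right)} = \sqrt{-1506 + \left(\frac{887}{2675} + 2362\right)} = \sqrt{-1506 + \frac{6319237}{2675}} = \sqrt{\frac{2290687}{2675}} = \frac{\sqrt{245103509}}{535}$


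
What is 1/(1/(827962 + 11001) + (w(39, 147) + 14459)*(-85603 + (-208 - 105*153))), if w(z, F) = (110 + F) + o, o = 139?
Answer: -838963/1269659740604739 ≈ -6.6078e-10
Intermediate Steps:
w(z, F) = 249 + F (w(z, F) = (110 + F) + 139 = 249 + F)
1/(1/(827962 + 11001) + (w(39, 147) + 14459)*(-85603 + (-208 - 105*153))) = 1/(1/(827962 + 11001) + ((249 + 147) + 14459)*(-85603 + (-208 - 105*153))) = 1/(1/838963 + (396 + 14459)*(-85603 + (-208 - 16065))) = 1/(1/838963 + 14855*(-85603 - 16273)) = 1/(1/838963 + 14855*(-101876)) = 1/(1/838963 - 1513367980) = 1/(-1269659740604739/838963) = -838963/1269659740604739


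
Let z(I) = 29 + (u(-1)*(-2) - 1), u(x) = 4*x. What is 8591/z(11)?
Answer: 8591/36 ≈ 238.64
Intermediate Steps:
z(I) = 36 (z(I) = 29 + ((4*(-1))*(-2) - 1) = 29 + (-4*(-2) - 1) = 29 + (8 - 1) = 29 + 7 = 36)
8591/z(11) = 8591/36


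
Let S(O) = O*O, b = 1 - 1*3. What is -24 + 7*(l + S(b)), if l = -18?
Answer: -122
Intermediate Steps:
b = -2 (b = 1 - 3 = -2)
S(O) = O**2
-24 + 7*(l + S(b)) = -24 + 7*(-18 + (-2)**2) = -24 + 7*(-18 + 4) = -24 + 7*(-14) = -24 - 98 = -122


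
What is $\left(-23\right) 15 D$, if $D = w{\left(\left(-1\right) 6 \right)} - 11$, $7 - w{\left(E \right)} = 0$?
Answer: $1380$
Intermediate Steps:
$w{\left(E \right)} = 7$ ($w{\left(E \right)} = 7 - 0 = 7 + 0 = 7$)
$D = -4$ ($D = 7 - 11 = -4$)
$\left(-23\right) 15 D = \left(-23\right) 15 \left(-4\right) = \left(-345\right) \left(-4\right) = 1380$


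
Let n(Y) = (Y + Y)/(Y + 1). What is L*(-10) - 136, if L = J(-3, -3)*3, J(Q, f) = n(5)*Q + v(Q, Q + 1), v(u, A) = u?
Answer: 104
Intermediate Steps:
n(Y) = 2*Y/(1 + Y) (n(Y) = (2*Y)/(1 + Y) = 2*Y/(1 + Y))
J(Q, f) = 8*Q/3 (J(Q, f) = (2*5/(1 + 5))*Q + Q = (2*5/6)*Q + Q = (2*5*(1/6))*Q + Q = 5*Q/3 + Q = 8*Q/3)
L = -24 (L = ((8/3)*(-3))*3 = -8*3 = -24)
L*(-10) - 136 = -24*(-10) - 136 = 240 - 136 = 104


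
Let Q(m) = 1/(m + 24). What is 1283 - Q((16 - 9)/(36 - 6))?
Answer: 932711/727 ≈ 1283.0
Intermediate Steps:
Q(m) = 1/(24 + m)
1283 - Q((16 - 9)/(36 - 6)) = 1283 - 1/(24 + (16 - 9)/(36 - 6)) = 1283 - 1/(24 + 7/30) = 1283 - 1/727/30 = 1283 - 1*30/727 = 1283 - 30/727 = 932711/727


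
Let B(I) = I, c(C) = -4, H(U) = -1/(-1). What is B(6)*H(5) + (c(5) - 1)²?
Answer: 31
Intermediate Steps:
H(U) = 1 (H(U) = -1*(-1) = 1)
B(6)*H(5) + (c(5) - 1)² = 6*1 + (-4 - 1)² = 6 + (-5)² = 6 + 25 = 31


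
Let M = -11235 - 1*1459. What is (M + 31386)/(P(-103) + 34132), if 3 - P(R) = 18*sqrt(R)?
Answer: 638051420/1165231597 + 336456*I*sqrt(103)/1165231597 ≈ 0.54757 + 0.0029305*I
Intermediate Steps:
P(R) = 3 - 18*sqrt(R)
M = -12694 (M = -11235 - 1459 = -12694)
(M + 31386)/(P(-103) + 34132) = (-12694 + 31386)/((3 - 18*I*sqrt(103)) + 34132) = 18692/((3 - 18*I*sqrt(103)) + 34132) = 18692/(34135 - 18*I*sqrt(103))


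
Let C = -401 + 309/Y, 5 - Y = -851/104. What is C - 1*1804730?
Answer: -824934155/457 ≈ -1.8051e+6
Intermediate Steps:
Y = 1371/104 (Y = 5 - (-851)/104 = 5 - 1*(-851/104) = 5 + 851/104 = 1371/104 ≈ 13.183)
C = -172545/457 (C = -401 + 309/(1371/104) = -401 + 309*(104/1371) = -401 + 10712/457 = -172545/457 ≈ -377.56)
C - 1*1804730 = -172545/457 - 1*1804730 = -172545/457 - 1804730 = -824934155/457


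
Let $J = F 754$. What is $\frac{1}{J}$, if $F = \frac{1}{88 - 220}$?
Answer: $- \frac{66}{377} \approx -0.17507$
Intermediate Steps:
$F = - \frac{1}{132}$ ($F = \frac{1}{-132} = - \frac{1}{132} \approx -0.0075758$)
$J = - \frac{377}{66}$ ($J = \left(- \frac{1}{132}\right) 754 = - \frac{377}{66} \approx -5.7121$)
$\frac{1}{J} = \frac{1}{- \frac{377}{66}} = - \frac{66}{377}$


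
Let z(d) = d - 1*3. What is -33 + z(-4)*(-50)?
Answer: 317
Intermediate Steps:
z(d) = -3 + d (z(d) = d - 3 = -3 + d)
-33 + z(-4)*(-50) = -33 + (-3 - 4)*(-50) = -33 - 7*(-50) = -33 + 350 = 317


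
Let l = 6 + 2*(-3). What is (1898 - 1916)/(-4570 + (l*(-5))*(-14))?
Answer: 9/2285 ≈ 0.0039387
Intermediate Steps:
l = 0 (l = 6 - 6 = 0)
(1898 - 1916)/(-4570 + (l*(-5))*(-14)) = (1898 - 1916)/(-4570 + (0*(-5))*(-14)) = -18/(-4570 + 0*(-14)) = -18/(-4570 + 0) = -18/(-4570) = -18*(-1/4570) = 9/2285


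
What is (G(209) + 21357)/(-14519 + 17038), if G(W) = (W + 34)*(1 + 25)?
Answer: 27675/2519 ≈ 10.986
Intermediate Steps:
G(W) = 884 + 26*W (G(W) = (34 + W)*26 = 884 + 26*W)
(G(209) + 21357)/(-14519 + 17038) = ((884 + 26*209) + 21357)/(-14519 + 17038) = ((884 + 5434) + 21357)/2519 = (6318 + 21357)*(1/2519) = 27675*(1/2519) = 27675/2519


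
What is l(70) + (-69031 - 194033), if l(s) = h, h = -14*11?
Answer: -263218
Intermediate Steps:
h = -154
l(s) = -154
l(70) + (-69031 - 194033) = -154 + (-69031 - 194033) = -154 - 263064 = -263218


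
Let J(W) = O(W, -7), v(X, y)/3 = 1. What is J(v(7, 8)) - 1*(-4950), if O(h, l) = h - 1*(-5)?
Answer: 4958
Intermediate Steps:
v(X, y) = 3 (v(X, y) = 3*1 = 3)
O(h, l) = 5 + h (O(h, l) = h + 5 = 5 + h)
J(W) = 5 + W
J(v(7, 8)) - 1*(-4950) = (5 + 3) - 1*(-4950) = 8 + 4950 = 4958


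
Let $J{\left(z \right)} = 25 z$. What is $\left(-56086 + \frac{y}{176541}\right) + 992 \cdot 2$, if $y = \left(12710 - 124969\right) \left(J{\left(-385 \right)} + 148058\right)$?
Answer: $- \frac{25091571329}{176541} \approx -1.4213 \cdot 10^{5}$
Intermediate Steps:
$y = -15540350147$ ($y = \left(12710 - 124969\right) \left(25 \left(-385\right) + 148058\right) = - 112259 \left(-9625 + 148058\right) = \left(-112259\right) 138433 = -15540350147$)
$\left(-56086 + \frac{y}{176541}\right) + 992 \cdot 2 = \left(-56086 - \frac{15540350147}{176541}\right) + 992 \cdot 2 = \left(-56086 - \frac{15540350147}{176541}\right) + 1984 = - \frac{25441828673}{176541} + 1984 = - \frac{25091571329}{176541}$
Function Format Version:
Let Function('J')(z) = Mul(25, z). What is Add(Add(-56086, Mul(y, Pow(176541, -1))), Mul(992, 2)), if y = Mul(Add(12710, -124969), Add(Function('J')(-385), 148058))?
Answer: Rational(-25091571329, 176541) ≈ -1.4213e+5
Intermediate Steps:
y = -15540350147 (y = Mul(Add(12710, -124969), Add(Mul(25, -385), 148058)) = Mul(-112259, Add(-9625, 148058)) = Mul(-112259, 138433) = -15540350147)
Add(Add(-56086, Mul(y, Pow(176541, -1))), Mul(992, 2)) = Add(Add(-56086, Mul(-15540350147, Pow(176541, -1))), Mul(992, 2)) = Add(Add(-56086, Mul(-15540350147, Rational(1, 176541))), 1984) = Add(Add(-56086, Rational(-15540350147, 176541)), 1984) = Add(Rational(-25441828673, 176541), 1984) = Rational(-25091571329, 176541)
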